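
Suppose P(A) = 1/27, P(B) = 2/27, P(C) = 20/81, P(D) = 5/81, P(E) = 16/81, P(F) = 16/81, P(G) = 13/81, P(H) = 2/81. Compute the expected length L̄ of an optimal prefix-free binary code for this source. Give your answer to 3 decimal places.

2.741 bits/symbol

Repeatedly combine the two least-probable nodes; the expected code length is the sum of the merged weights.
merge 2/81 + 1/27 → 5/81
merge 5/81 + 5/81 → 10/81
merge 2/27 + 10/81 → 16/81
merge 13/81 + 16/81 → 29/81
merge 16/81 + 16/81 → 32/81
merge 20/81 + 29/81 → 49/81
merge 32/81 + 49/81 → 1
L = 5/81 + 10/81 + 16/81 + 29/81 + 32/81 + 49/81 + 1 = 74/27 ≈ 2.741 bits/symbol.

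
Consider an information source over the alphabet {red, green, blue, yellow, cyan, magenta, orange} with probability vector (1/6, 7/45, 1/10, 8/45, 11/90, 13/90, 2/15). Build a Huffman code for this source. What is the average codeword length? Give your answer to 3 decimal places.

2.822 bits/symbol

Repeatedly combine the two least-probable nodes; the expected code length is the sum of the merged weights.
merge 1/10 + 11/90 → 2/9
merge 2/15 + 13/90 → 5/18
merge 7/45 + 1/6 → 29/90
merge 8/45 + 2/9 → 2/5
merge 5/18 + 29/90 → 3/5
merge 2/5 + 3/5 → 1
L = 2/9 + 5/18 + 29/90 + 2/5 + 3/5 + 1 = 127/45 ≈ 2.822 bits/symbol.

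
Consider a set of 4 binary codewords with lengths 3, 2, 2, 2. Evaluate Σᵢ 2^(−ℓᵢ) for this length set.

With common denominator 2^3 = 8: Σ 2^(−ℓᵢ) = 1/8 + 2/8 + 2/8 + 2/8 = 7/8 = 0.875.

0.875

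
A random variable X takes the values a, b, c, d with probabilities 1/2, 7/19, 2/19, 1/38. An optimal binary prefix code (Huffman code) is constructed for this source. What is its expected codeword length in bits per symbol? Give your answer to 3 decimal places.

Repeatedly combine the two least-probable nodes; the expected code length is the sum of the merged weights.
merge 1/38 + 2/19 → 5/38
merge 5/38 + 7/19 → 1/2
merge 1/2 + 1/2 → 1
L = 5/38 + 1/2 + 1 = 31/19 ≈ 1.632 bits/symbol.

1.632 bits/symbol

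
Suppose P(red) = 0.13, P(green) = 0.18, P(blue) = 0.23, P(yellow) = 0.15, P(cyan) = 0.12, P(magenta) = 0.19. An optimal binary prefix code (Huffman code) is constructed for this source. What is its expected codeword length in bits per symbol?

2.58 bits/symbol

Repeatedly combine the two least-probable nodes; the expected code length is the sum of the merged weights.
merge 3/25 + 13/100 → 1/4
merge 3/20 + 9/50 → 33/100
merge 19/100 + 23/100 → 21/50
merge 1/4 + 33/100 → 29/50
merge 21/50 + 29/50 → 1
L = 1/4 + 33/100 + 21/50 + 29/50 + 1 = 129/50 = 2.58 bits/symbol.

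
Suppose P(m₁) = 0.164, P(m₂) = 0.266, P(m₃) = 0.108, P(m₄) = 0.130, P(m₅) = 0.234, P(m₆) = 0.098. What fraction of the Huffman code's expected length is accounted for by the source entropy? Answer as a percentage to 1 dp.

99.4%

Entropy H = −Σ p log₂ p ≈ 2.4841 bits.
Huffman merges: 49/500+27/250→103/500; 13/100+41/250→147/500; 103/500+117/500→11/25; 133/500+147/500→14/25; 11/25+14/25→1. L = 5/2 ≈ 2.5000.
Efficiency = H/L = 2.4841/2.5000 = 99.4%.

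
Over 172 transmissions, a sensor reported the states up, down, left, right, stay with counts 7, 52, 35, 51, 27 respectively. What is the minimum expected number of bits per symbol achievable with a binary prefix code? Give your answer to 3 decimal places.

2.198 bits/symbol

Probabilities are the counts divided by 172.
Repeatedly combine the two least-probable nodes; the expected code length is the sum of the merged weights.
merge 7/172 + 27/172 → 17/86
merge 17/86 + 35/172 → 69/172
merge 51/172 + 13/43 → 103/172
merge 69/172 + 103/172 → 1
L = 17/86 + 69/172 + 103/172 + 1 = 189/86 ≈ 2.198 bits/symbol.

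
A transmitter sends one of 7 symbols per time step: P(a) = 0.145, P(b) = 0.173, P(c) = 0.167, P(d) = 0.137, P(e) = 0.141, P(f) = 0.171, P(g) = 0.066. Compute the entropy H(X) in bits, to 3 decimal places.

H = −Σ pᵢ log₂ pᵢ.
−0.145·log₂(0.145) = 0.4040
−0.173·log₂(0.173) = 0.4379
−0.167·log₂(0.167) = 0.4312
−0.137·log₂(0.137) = 0.3929
−0.141·log₂(0.141) = 0.3985
−0.171·log₂(0.171) = 0.4357
−0.066·log₂(0.066) = 0.2588
Sum ≈ 2.7589 → 2.759 bits.

2.759 bits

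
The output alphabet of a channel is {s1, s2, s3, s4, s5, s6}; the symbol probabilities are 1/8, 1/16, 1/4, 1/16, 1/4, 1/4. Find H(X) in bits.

Each probability is a power of 1/2, so log₂(1/p) is an integer.
H = Σ p·log₂(1/p) = 1/8·3 + 1/16·4 + 1/4·2 + 1/16·4 + 1/4·2 + 1/4·2 = 2.375 bits.

2.375 bits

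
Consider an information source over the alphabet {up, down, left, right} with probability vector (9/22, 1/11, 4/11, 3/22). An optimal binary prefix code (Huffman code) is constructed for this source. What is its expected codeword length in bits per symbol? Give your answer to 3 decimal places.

1.818 bits/symbol

Repeatedly combine the two least-probable nodes; the expected code length is the sum of the merged weights.
merge 1/11 + 3/22 → 5/22
merge 5/22 + 4/11 → 13/22
merge 9/22 + 13/22 → 1
L = 5/22 + 13/22 + 1 = 20/11 ≈ 1.818 bits/symbol.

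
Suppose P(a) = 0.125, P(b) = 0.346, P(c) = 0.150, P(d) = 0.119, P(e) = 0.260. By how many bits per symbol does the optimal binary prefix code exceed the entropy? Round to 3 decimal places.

Entropy H = −Σ p log₂ p ≈ 2.1861 bits.
Huffman merges: 119/1000+1/8→61/250; 3/20+61/250→197/500; 13/50+173/500→303/500; 197/500+303/500→1. L = 561/250 ≈ 2.2440.
L − H = 2.2440 − 2.1861 = 0.058 bits.

0.058 bits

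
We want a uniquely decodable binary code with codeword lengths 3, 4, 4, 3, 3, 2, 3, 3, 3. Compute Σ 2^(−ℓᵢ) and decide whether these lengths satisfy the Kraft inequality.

With common denominator 2^4 = 16: Σ 2^(−ℓᵢ) = 2/16 + 1/16 + 1/16 + 2/16 + 2/16 + 4/16 + 2/16 + 2/16 + 2/16 = 18/16 = 1.125.
Kraft's inequality requires Σ ≤ 1; here Σ = 1.125 > 1, so no such prefix code exists.

1.125; no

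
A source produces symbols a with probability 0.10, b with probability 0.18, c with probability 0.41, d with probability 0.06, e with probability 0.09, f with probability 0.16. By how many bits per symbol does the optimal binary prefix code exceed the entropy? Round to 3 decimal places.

0.046 bits

Entropy H = −Σ p log₂ p ≈ 2.2841 bits.
Huffman merges: 3/50+9/100→3/20; 1/10+3/20→1/4; 4/25+9/50→17/50; 1/4+17/50→59/100; 41/100+59/100→1. L = 233/100 ≈ 2.3300.
L − H = 2.3300 − 2.2841 = 0.046 bits.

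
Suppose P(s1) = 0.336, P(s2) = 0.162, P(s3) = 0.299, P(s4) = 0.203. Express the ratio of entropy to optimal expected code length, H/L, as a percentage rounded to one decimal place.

97.1%

Entropy H = −Σ p log₂ p ≈ 1.9419 bits.
Huffman merges: 81/500+203/1000→73/200; 299/1000+42/125→127/200; 73/200+127/200→1. L = 2 ≈ 2.0000.
Efficiency = H/L = 1.9419/2.0000 = 97.1%.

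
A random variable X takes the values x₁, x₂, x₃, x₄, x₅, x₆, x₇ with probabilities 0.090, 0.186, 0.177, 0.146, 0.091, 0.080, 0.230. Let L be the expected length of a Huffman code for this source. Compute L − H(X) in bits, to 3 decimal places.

Entropy H = −Σ p log₂ p ≈ 2.7053 bits.
Huffman merges: 2/25+9/100→17/100; 91/1000+73/500→237/1000; 17/100+177/1000→347/1000; 93/500+23/100→52/125; 237/1000+347/1000→73/125; 52/125+73/125→1. L = 1377/500 ≈ 2.7540.
L − H = 2.7540 − 2.7053 = 0.049 bits.

0.049 bits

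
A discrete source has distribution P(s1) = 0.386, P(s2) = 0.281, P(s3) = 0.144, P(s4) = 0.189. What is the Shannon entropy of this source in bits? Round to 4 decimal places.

1.9016 bits

H = −Σ pᵢ log₂ pᵢ.
−0.386·log₂(0.386) = 0.5301
−0.281·log₂(0.281) = 0.5146
−0.144·log₂(0.144) = 0.4026
−0.189·log₂(0.189) = 0.4543
Sum ≈ 1.9016 → 1.9016 bits.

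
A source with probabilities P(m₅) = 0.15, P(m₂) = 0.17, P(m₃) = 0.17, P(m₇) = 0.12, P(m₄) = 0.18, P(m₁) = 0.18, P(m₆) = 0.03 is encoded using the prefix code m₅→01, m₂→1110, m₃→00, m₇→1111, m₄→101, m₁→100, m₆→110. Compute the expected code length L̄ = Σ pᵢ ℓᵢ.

L̄ = Σ pᵢ·ℓᵢ = 0.15·2 + 0.17·4 + 0.17·2 + 0.12·4 + 0.18·3 + 0.18·3 + 0.03·3 = 2.97 bits/symbol.

2.97 bits/symbol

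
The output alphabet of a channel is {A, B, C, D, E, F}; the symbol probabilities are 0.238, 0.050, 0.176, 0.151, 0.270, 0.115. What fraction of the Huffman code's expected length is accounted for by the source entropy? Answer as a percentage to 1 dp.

Entropy H = −Σ p log₂ p ≈ 2.4308 bits.
Huffman merges: 1/20+23/200→33/200; 151/1000+33/200→79/250; 22/125+119/500→207/500; 27/100+79/250→293/500; 207/500+293/500→1. L = 2481/1000 ≈ 2.4810.
Efficiency = H/L = 2.4308/2.4810 = 98.0%.

98.0%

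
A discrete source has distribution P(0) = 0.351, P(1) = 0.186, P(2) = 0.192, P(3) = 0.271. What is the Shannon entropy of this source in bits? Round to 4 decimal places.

1.9491 bits

H = −Σ pᵢ log₂ pᵢ.
−0.351·log₂(0.351) = 0.5302
−0.186·log₂(0.186) = 0.4514
−0.192·log₂(0.192) = 0.4571
−0.271·log₂(0.271) = 0.5105
Sum ≈ 1.9491 → 1.9491 bits.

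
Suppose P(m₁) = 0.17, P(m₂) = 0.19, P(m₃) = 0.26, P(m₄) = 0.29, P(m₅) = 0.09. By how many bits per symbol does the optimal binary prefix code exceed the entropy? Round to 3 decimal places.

Entropy H = −Σ p log₂ p ≈ 2.2257 bits.
Huffman merges: 9/100+17/100→13/50; 19/100+13/50→9/20; 13/50+29/100→11/20; 9/20+11/20→1. L = 113/50 ≈ 2.2600.
L − H = 2.2600 − 2.2257 = 0.034 bits.

0.034 bits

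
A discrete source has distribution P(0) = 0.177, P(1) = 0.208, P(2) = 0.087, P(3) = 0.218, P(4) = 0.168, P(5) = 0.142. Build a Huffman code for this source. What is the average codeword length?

2.574 bits/symbol

Repeatedly combine the two least-probable nodes; the expected code length is the sum of the merged weights.
merge 87/1000 + 71/500 → 229/1000
merge 21/125 + 177/1000 → 69/200
merge 26/125 + 109/500 → 213/500
merge 229/1000 + 69/200 → 287/500
merge 213/500 + 287/500 → 1
L = 229/1000 + 69/200 + 213/500 + 287/500 + 1 = 1287/500 = 2.574 bits/symbol.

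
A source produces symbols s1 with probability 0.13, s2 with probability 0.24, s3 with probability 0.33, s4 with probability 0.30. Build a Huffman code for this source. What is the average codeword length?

2 bits/symbol

Repeatedly combine the two least-probable nodes; the expected code length is the sum of the merged weights.
merge 13/100 + 6/25 → 37/100
merge 3/10 + 33/100 → 63/100
merge 37/100 + 63/100 → 1
L = 37/100 + 63/100 + 1 = 2 bits/symbol.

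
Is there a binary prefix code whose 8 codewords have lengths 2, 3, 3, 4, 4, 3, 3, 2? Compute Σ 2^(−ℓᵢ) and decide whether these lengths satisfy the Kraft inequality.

1.125; no

With common denominator 2^4 = 16: Σ 2^(−ℓᵢ) = 4/16 + 2/16 + 2/16 + 1/16 + 1/16 + 2/16 + 2/16 + 4/16 = 18/16 = 1.125.
Kraft's inequality requires Σ ≤ 1; here Σ = 1.125 > 1, so no such prefix code exists.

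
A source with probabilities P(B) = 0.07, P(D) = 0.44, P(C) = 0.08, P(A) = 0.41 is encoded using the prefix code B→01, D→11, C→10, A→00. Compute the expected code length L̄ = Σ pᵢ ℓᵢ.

L̄ = Σ pᵢ·ℓᵢ = 0.07·2 + 0.44·2 + 0.08·2 + 0.41·2 = 2 bits/symbol.

2 bits/symbol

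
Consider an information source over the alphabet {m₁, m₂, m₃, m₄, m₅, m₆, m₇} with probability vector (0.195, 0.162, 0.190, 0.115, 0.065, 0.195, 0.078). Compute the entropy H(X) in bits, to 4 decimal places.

2.7027 bits

H = −Σ pᵢ log₂ pᵢ.
−0.195·log₂(0.195) = 0.4599
−0.162·log₂(0.162) = 0.4254
−0.190·log₂(0.190) = 0.4552
−0.115·log₂(0.115) = 0.3588
−0.065·log₂(0.065) = 0.2563
−0.195·log₂(0.195) = 0.4599
−0.078·log₂(0.078) = 0.2871
Sum ≈ 2.7027 → 2.7027 bits.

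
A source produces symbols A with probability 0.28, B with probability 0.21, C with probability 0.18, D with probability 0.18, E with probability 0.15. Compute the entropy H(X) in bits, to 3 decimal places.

2.288 bits

H = −Σ pᵢ log₂ pᵢ.
−0.28·log₂(0.28) = 0.5142
−0.21·log₂(0.21) = 0.4728
−0.18·log₂(0.18) = 0.4453
−0.18·log₂(0.18) = 0.4453
−0.15·log₂(0.15) = 0.4105
Sum ≈ 2.2882 → 2.288 bits.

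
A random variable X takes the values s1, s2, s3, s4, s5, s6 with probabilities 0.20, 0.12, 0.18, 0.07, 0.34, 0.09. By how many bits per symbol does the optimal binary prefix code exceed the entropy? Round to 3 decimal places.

0.053 bits

Entropy H = −Σ p log₂ p ≈ 2.3871 bits.
Huffman merges: 7/100+9/100→4/25; 3/25+4/25→7/25; 9/50+1/5→19/50; 7/25+17/50→31/50; 19/50+31/50→1. L = 61/25 ≈ 2.4400.
L − H = 2.4400 − 2.3871 = 0.053 bits.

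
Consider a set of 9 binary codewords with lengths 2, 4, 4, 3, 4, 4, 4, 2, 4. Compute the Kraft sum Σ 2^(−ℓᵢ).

1

With common denominator 2^4 = 16: Σ 2^(−ℓᵢ) = 4/16 + 1/16 + 1/16 + 2/16 + 1/16 + 1/16 + 1/16 + 4/16 + 1/16 = 16/16 = 1.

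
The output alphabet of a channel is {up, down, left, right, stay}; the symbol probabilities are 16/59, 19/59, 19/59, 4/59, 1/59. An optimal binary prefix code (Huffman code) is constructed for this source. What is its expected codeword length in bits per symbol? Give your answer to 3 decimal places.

2.085 bits/symbol

Repeatedly combine the two least-probable nodes; the expected code length is the sum of the merged weights.
merge 1/59 + 4/59 → 5/59
merge 5/59 + 16/59 → 21/59
merge 19/59 + 19/59 → 38/59
merge 21/59 + 38/59 → 1
L = 5/59 + 21/59 + 38/59 + 1 = 123/59 ≈ 2.085 bits/symbol.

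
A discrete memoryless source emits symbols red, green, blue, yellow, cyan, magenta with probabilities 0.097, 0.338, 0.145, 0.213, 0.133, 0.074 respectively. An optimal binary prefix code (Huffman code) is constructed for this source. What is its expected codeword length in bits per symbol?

Repeatedly combine the two least-probable nodes; the expected code length is the sum of the merged weights.
merge 37/500 + 97/1000 → 171/1000
merge 133/1000 + 29/200 → 139/500
merge 171/1000 + 213/1000 → 48/125
merge 139/500 + 169/500 → 77/125
merge 48/125 + 77/125 → 1
L = 171/1000 + 139/500 + 48/125 + 77/125 + 1 = 2449/1000 = 2.449 bits/symbol.

2.449 bits/symbol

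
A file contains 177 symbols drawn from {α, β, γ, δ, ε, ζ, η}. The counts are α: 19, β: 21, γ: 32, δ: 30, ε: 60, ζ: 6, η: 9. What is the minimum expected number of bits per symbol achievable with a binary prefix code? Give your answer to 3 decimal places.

2.565 bits/symbol

Probabilities are the counts divided by 177.
Repeatedly combine the two least-probable nodes; the expected code length is the sum of the merged weights.
merge 2/59 + 3/59 → 5/59
merge 5/59 + 19/177 → 34/177
merge 7/59 + 10/59 → 17/59
merge 32/177 + 34/177 → 22/59
merge 17/59 + 20/59 → 37/59
merge 22/59 + 37/59 → 1
L = 5/59 + 34/177 + 17/59 + 22/59 + 37/59 + 1 = 454/177 ≈ 2.565 bits/symbol.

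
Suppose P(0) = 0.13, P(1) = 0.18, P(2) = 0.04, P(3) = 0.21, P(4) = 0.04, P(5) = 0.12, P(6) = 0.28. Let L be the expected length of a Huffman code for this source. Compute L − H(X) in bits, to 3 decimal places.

Entropy H = −Σ p log₂ p ≈ 2.5536 bits.
Huffman merges: 1/25+1/25→2/25; 2/25+3/25→1/5; 13/100+9/50→31/100; 1/5+21/100→41/100; 7/25+31/100→59/100; 41/100+59/100→1. L = 259/100 ≈ 2.5900.
L − H = 2.5900 − 2.5536 = 0.036 bits.

0.036 bits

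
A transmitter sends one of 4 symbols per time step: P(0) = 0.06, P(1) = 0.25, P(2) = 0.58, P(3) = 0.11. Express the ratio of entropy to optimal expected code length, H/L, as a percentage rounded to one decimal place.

Entropy H = −Σ p log₂ p ≈ 1.5496 bits.
Huffman merges: 3/50+11/100→17/100; 17/100+1/4→21/50; 21/50+29/50→1. L = 159/100 ≈ 1.5900.
Efficiency = H/L = 1.5496/1.5900 = 97.5%.

97.5%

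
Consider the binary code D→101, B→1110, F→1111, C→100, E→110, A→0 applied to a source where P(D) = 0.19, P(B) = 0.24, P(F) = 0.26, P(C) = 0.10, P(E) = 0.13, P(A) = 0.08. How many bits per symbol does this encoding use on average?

L̄ = Σ pᵢ·ℓᵢ = 0.19·3 + 0.24·4 + 0.26·4 + 0.10·3 + 0.13·3 + 0.08·1 = 3.34 bits/symbol.

3.34 bits/symbol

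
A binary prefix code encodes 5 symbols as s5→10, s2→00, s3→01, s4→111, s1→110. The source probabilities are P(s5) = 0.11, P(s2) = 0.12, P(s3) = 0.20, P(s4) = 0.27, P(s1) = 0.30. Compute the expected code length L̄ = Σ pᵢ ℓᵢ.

L̄ = Σ pᵢ·ℓᵢ = 0.11·2 + 0.12·2 + 0.20·2 + 0.27·3 + 0.30·3 = 2.57 bits/symbol.

2.57 bits/symbol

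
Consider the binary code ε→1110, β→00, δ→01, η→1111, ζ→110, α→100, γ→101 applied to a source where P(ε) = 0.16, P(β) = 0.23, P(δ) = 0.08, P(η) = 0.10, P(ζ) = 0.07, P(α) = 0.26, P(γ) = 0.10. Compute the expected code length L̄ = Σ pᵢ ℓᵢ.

L̄ = Σ pᵢ·ℓᵢ = 0.16·4 + 0.23·2 + 0.08·2 + 0.10·4 + 0.07·3 + 0.26·3 + 0.10·3 = 2.95 bits/symbol.

2.95 bits/symbol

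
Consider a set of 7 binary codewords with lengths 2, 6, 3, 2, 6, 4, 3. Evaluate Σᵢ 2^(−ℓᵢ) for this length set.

With common denominator 2^6 = 64: Σ 2^(−ℓᵢ) = 16/64 + 1/64 + 8/64 + 16/64 + 1/64 + 4/64 + 8/64 = 54/64 = 0.84375.

0.84375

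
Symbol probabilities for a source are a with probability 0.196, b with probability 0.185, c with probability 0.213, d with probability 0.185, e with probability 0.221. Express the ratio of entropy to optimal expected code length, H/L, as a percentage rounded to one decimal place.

Entropy H = −Σ p log₂ p ≈ 2.3181 bits.
Huffman merges: 37/200+37/200→37/100; 49/250+213/1000→409/1000; 221/1000+37/100→591/1000; 409/1000+591/1000→1. L = 237/100 ≈ 2.3700.
Efficiency = H/L = 2.3181/2.3700 = 97.8%.

97.8%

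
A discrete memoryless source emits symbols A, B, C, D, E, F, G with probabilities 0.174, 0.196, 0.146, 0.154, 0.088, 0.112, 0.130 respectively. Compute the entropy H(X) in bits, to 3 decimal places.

2.766 bits

H = −Σ pᵢ log₂ pᵢ.
−0.174·log₂(0.174) = 0.4390
−0.196·log₂(0.196) = 0.4608
−0.146·log₂(0.146) = 0.4053
−0.154·log₂(0.154) = 0.4156
−0.088·log₂(0.088) = 0.3086
−0.112·log₂(0.112) = 0.3537
−0.130·log₂(0.130) = 0.3826
Sum ≈ 2.7657 → 2.766 bits.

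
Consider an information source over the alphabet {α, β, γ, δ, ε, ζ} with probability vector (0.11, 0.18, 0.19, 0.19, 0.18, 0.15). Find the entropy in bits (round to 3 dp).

H = −Σ pᵢ log₂ pᵢ.
−0.11·log₂(0.11) = 0.3503
−0.18·log₂(0.18) = 0.4453
−0.19·log₂(0.19) = 0.4552
−0.19·log₂(0.19) = 0.4552
−0.18·log₂(0.18) = 0.4453
−0.15·log₂(0.15) = 0.4105
Sum ≈ 2.5619 → 2.562 bits.

2.562 bits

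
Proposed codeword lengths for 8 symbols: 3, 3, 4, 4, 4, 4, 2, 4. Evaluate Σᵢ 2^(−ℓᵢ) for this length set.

With common denominator 2^4 = 16: Σ 2^(−ℓᵢ) = 2/16 + 2/16 + 1/16 + 1/16 + 1/16 + 1/16 + 4/16 + 1/16 = 13/16 = 0.8125.

0.8125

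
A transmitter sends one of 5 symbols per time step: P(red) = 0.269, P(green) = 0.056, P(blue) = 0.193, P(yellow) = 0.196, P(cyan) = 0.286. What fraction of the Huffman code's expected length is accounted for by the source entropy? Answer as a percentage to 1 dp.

96.8%

Entropy H = −Σ p log₂ p ≈ 2.1778 bits.
Huffman merges: 7/125+193/1000→249/1000; 49/250+249/1000→89/200; 269/1000+143/500→111/200; 89/200+111/200→1. L = 2249/1000 ≈ 2.2490.
Efficiency = H/L = 2.1778/2.2490 = 96.8%.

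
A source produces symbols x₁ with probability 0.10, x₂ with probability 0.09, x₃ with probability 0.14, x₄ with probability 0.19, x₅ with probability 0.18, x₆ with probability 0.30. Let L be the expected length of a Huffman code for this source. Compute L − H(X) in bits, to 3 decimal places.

Entropy H = −Σ p log₂ p ≈ 2.4636 bits.
Huffman merges: 9/100+1/10→19/100; 7/50+9/50→8/25; 19/100+19/100→19/50; 3/10+8/25→31/50; 19/50+31/50→1. L = 251/100 ≈ 2.5100.
L − H = 2.5100 − 2.4636 = 0.046 bits.

0.046 bits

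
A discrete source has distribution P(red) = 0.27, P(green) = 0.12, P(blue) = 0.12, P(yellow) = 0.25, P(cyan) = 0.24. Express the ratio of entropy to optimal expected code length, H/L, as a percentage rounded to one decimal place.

99.9%

Entropy H = −Σ p log₂ p ≈ 2.2383 bits.
Huffman merges: 3/25+3/25→6/25; 6/25+6/25→12/25; 1/4+27/100→13/25; 12/25+13/25→1. L = 56/25 ≈ 2.2400.
Efficiency = H/L = 2.2383/2.2400 = 99.9%.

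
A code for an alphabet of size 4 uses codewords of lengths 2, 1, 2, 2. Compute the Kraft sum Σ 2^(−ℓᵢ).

1.25

With common denominator 2^2 = 4: Σ 2^(−ℓᵢ) = 1/4 + 2/4 + 1/4 + 1/4 = 5/4 = 1.25.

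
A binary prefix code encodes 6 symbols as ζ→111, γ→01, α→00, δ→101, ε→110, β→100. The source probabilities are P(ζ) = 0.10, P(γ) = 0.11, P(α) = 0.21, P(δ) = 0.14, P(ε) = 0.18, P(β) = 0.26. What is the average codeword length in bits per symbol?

2.68 bits/symbol

L̄ = Σ pᵢ·ℓᵢ = 0.10·3 + 0.11·2 + 0.21·2 + 0.14·3 + 0.18·3 + 0.26·3 = 2.68 bits/symbol.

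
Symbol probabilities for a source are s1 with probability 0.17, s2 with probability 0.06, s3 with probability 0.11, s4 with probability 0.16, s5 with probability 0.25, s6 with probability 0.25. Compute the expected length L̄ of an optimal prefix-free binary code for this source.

2.5 bits/symbol

Repeatedly combine the two least-probable nodes; the expected code length is the sum of the merged weights.
merge 3/50 + 11/100 → 17/100
merge 4/25 + 17/100 → 33/100
merge 17/100 + 1/4 → 21/50
merge 1/4 + 33/100 → 29/50
merge 21/50 + 29/50 → 1
L = 17/100 + 33/100 + 21/50 + 29/50 + 1 = 5/2 = 2.5 bits/symbol.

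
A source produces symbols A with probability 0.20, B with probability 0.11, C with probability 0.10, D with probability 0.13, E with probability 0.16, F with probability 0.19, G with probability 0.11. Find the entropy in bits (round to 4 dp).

H = −Σ pᵢ log₂ pᵢ.
−0.20·log₂(0.20) = 0.4644
−0.11·log₂(0.11) = 0.3503
−0.10·log₂(0.10) = 0.3322
−0.13·log₂(0.13) = 0.3826
−0.16·log₂(0.16) = 0.4230
−0.19·log₂(0.19) = 0.4552
−0.11·log₂(0.11) = 0.3503
Sum ≈ 2.7580 → 2.7580 bits.

2.7580 bits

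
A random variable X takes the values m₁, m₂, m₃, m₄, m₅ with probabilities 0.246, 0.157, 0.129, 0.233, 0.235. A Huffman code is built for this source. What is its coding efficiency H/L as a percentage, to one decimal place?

99.7%

Entropy H = −Σ p log₂ p ≈ 2.2789 bits.
Huffman merges: 129/1000+157/1000→143/500; 233/1000+47/200→117/250; 123/500+143/500→133/250; 117/250+133/250→1. L = 1143/500 ≈ 2.2860.
Efficiency = H/L = 2.2789/2.2860 = 99.7%.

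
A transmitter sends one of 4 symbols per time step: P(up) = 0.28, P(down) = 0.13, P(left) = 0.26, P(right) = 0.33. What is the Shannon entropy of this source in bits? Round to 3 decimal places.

H = −Σ pᵢ log₂ pᵢ.
−0.28·log₂(0.28) = 0.5142
−0.13·log₂(0.13) = 0.3826
−0.26·log₂(0.26) = 0.5053
−0.33·log₂(0.33) = 0.5278
Sum ≈ 1.9300 → 1.930 bits.

1.930 bits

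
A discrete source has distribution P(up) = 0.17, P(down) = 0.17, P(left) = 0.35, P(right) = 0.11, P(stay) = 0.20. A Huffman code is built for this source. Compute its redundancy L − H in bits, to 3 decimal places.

Entropy H = −Σ p log₂ p ≈ 2.2139 bits.
Huffman merges: 11/100+17/100→7/25; 17/100+1/5→37/100; 7/25+7/20→63/100; 37/100+63/100→1. L = 57/25 ≈ 2.2800.
L − H = 2.2800 − 2.2139 = 0.066 bits.

0.066 bits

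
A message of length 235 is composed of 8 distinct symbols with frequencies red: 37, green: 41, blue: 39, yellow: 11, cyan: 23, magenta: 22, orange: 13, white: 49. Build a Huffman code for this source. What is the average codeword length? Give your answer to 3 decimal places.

2.894 bits/symbol

Probabilities are the counts divided by 235.
Repeatedly combine the two least-probable nodes; the expected code length is the sum of the merged weights.
merge 11/235 + 13/235 → 24/235
merge 22/235 + 23/235 → 9/47
merge 24/235 + 37/235 → 61/235
merge 39/235 + 41/235 → 16/47
merge 9/47 + 49/235 → 2/5
merge 61/235 + 16/47 → 3/5
merge 2/5 + 3/5 → 1
L = 24/235 + 9/47 + 61/235 + 16/47 + 2/5 + 3/5 + 1 = 136/47 ≈ 2.894 bits/symbol.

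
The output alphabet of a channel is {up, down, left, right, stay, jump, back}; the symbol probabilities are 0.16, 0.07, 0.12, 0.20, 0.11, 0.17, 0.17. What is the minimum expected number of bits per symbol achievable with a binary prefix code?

2.8 bits/symbol

Repeatedly combine the two least-probable nodes; the expected code length is the sum of the merged weights.
merge 7/100 + 11/100 → 9/50
merge 3/25 + 4/25 → 7/25
merge 17/100 + 17/100 → 17/50
merge 9/50 + 1/5 → 19/50
merge 7/25 + 17/50 → 31/50
merge 19/50 + 31/50 → 1
L = 9/50 + 7/25 + 17/50 + 19/50 + 31/50 + 1 = 14/5 = 2.8 bits/symbol.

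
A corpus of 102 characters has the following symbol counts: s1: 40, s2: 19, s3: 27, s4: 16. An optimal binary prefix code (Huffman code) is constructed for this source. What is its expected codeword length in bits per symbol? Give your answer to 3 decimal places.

1.951 bits/symbol

Probabilities are the counts divided by 102.
Repeatedly combine the two least-probable nodes; the expected code length is the sum of the merged weights.
merge 8/51 + 19/102 → 35/102
merge 9/34 + 35/102 → 31/51
merge 20/51 + 31/51 → 1
L = 35/102 + 31/51 + 1 = 199/102 ≈ 1.951 bits/symbol.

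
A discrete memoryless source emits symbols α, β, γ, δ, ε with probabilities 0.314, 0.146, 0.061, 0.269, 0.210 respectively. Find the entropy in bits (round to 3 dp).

2.159 bits

H = −Σ pᵢ log₂ pᵢ.
−0.314·log₂(0.314) = 0.5247
−0.146·log₂(0.146) = 0.4053
−0.061·log₂(0.061) = 0.2461
−0.269·log₂(0.269) = 0.5096
−0.210·log₂(0.210) = 0.4728
Sum ≈ 2.1586 → 2.159 bits.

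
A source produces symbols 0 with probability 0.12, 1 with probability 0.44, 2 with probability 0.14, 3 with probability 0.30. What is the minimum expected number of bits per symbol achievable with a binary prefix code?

Repeatedly combine the two least-probable nodes; the expected code length is the sum of the merged weights.
merge 3/25 + 7/50 → 13/50
merge 13/50 + 3/10 → 14/25
merge 11/25 + 14/25 → 1
L = 13/50 + 14/25 + 1 = 91/50 = 1.82 bits/symbol.

1.82 bits/symbol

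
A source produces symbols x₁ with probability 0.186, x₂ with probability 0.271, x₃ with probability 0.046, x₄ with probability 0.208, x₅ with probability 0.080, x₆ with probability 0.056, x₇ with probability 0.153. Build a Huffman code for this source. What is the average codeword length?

2.619 bits/symbol

Repeatedly combine the two least-probable nodes; the expected code length is the sum of the merged weights.
merge 23/500 + 7/125 → 51/500
merge 2/25 + 51/500 → 91/500
merge 153/1000 + 91/500 → 67/200
merge 93/500 + 26/125 → 197/500
merge 271/1000 + 67/200 → 303/500
merge 197/500 + 303/500 → 1
L = 51/500 + 91/500 + 67/200 + 197/500 + 303/500 + 1 = 2619/1000 = 2.619 bits/symbol.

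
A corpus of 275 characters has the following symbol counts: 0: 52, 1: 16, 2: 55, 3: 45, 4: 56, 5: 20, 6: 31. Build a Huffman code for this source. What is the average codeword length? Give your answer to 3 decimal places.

Probabilities are the counts divided by 275.
Repeatedly combine the two least-probable nodes; the expected code length is the sum of the merged weights.
merge 16/275 + 4/55 → 36/275
merge 31/275 + 36/275 → 67/275
merge 9/55 + 52/275 → 97/275
merge 1/5 + 56/275 → 111/275
merge 67/275 + 97/275 → 164/275
merge 111/275 + 164/275 → 1
L = 36/275 + 67/275 + 97/275 + 111/275 + 164/275 + 1 = 30/11 ≈ 2.727 bits/symbol.

2.727 bits/symbol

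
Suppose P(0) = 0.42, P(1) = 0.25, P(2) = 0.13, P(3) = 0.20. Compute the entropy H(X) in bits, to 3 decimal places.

1.873 bits

H = −Σ pᵢ log₂ pᵢ.
−0.42·log₂(0.42) = 0.5256
−0.25·log₂(0.25) = 0.5000
−0.13·log₂(0.13) = 0.3826
−0.20·log₂(0.20) = 0.4644
Sum ≈ 1.8727 → 1.873 bits.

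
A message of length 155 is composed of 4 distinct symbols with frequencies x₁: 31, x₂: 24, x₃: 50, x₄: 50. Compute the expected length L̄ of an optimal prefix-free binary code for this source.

Probabilities are the counts divided by 155.
Repeatedly combine the two least-probable nodes; the expected code length is the sum of the merged weights.
merge 24/155 + 1/5 → 11/31
merge 10/31 + 10/31 → 20/31
merge 11/31 + 20/31 → 1
L = 11/31 + 20/31 + 1 = 2 bits/symbol.

2 bits/symbol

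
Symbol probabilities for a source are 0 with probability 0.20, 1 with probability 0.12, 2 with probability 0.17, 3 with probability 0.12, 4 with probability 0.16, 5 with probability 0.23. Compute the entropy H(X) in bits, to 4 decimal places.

2.5438 bits

H = −Σ pᵢ log₂ pᵢ.
−0.20·log₂(0.20) = 0.4644
−0.12·log₂(0.12) = 0.3671
−0.17·log₂(0.17) = 0.4346
−0.12·log₂(0.12) = 0.3671
−0.16·log₂(0.16) = 0.4230
−0.23·log₂(0.23) = 0.4877
Sum ≈ 2.5438 → 2.5438 bits.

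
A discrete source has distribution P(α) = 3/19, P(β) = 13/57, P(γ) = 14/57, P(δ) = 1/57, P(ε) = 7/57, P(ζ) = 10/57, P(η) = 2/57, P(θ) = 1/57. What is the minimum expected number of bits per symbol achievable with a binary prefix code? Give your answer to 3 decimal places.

Repeatedly combine the two least-probable nodes; the expected code length is the sum of the merged weights.
merge 1/57 + 1/57 → 2/57
merge 2/57 + 2/57 → 4/57
merge 4/57 + 7/57 → 11/57
merge 3/19 + 10/57 → 1/3
merge 11/57 + 13/57 → 8/19
merge 14/57 + 1/3 → 11/19
merge 8/19 + 11/19 → 1
L = 2/57 + 4/57 + 11/57 + 1/3 + 8/19 + 11/19 + 1 = 50/19 ≈ 2.632 bits/symbol.

2.632 bits/symbol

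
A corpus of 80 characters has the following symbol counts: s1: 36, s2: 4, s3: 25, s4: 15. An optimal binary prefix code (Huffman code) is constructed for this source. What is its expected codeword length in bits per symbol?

Probabilities are the counts divided by 80.
Repeatedly combine the two least-probable nodes; the expected code length is the sum of the merged weights.
merge 1/20 + 3/16 → 19/80
merge 19/80 + 5/16 → 11/20
merge 9/20 + 11/20 → 1
L = 19/80 + 11/20 + 1 = 143/80 = 1.7875 bits/symbol.

1.7875 bits/symbol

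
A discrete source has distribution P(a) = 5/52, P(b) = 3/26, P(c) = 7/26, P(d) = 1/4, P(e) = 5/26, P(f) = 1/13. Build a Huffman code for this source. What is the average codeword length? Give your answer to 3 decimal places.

Repeatedly combine the two least-probable nodes; the expected code length is the sum of the merged weights.
merge 1/13 + 5/52 → 9/52
merge 3/26 + 9/52 → 15/52
merge 5/26 + 1/4 → 23/52
merge 7/26 + 15/52 → 29/52
merge 23/52 + 29/52 → 1
L = 9/52 + 15/52 + 23/52 + 29/52 + 1 = 32/13 ≈ 2.462 bits/symbol.

2.462 bits/symbol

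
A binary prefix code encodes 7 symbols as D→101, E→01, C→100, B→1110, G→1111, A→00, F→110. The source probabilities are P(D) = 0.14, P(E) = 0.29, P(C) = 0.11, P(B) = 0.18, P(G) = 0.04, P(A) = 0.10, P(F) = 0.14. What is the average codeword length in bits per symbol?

L̄ = Σ pᵢ·ℓᵢ = 0.14·3 + 0.29·2 + 0.11·3 + 0.18·4 + 0.04·4 + 0.10·2 + 0.14·3 = 2.83 bits/symbol.

2.83 bits/symbol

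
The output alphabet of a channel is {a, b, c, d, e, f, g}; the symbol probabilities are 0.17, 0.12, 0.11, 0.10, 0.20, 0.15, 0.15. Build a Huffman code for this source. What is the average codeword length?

2.8 bits/symbol

Repeatedly combine the two least-probable nodes; the expected code length is the sum of the merged weights.
merge 1/10 + 11/100 → 21/100
merge 3/25 + 3/20 → 27/100
merge 3/20 + 17/100 → 8/25
merge 1/5 + 21/100 → 41/100
merge 27/100 + 8/25 → 59/100
merge 41/100 + 59/100 → 1
L = 21/100 + 27/100 + 8/25 + 41/100 + 59/100 + 1 = 14/5 = 2.8 bits/symbol.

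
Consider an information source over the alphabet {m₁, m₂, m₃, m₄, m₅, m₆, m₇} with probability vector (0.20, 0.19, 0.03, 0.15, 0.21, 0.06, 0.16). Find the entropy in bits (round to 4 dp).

2.6213 bits

H = −Σ pᵢ log₂ pᵢ.
−0.20·log₂(0.20) = 0.4644
−0.19·log₂(0.19) = 0.4552
−0.03·log₂(0.03) = 0.1518
−0.15·log₂(0.15) = 0.4105
−0.21·log₂(0.21) = 0.4728
−0.06·log₂(0.06) = 0.2435
−0.16·log₂(0.16) = 0.4230
Sum ≈ 2.6213 → 2.6213 bits.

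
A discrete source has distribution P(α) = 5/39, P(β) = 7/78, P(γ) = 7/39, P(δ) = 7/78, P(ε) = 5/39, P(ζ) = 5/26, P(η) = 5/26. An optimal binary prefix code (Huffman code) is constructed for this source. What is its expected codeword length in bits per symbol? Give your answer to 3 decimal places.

Repeatedly combine the two least-probable nodes; the expected code length is the sum of the merged weights.
merge 7/78 + 7/78 → 7/39
merge 5/39 + 5/39 → 10/39
merge 7/39 + 7/39 → 14/39
merge 5/26 + 5/26 → 5/13
merge 10/39 + 14/39 → 8/13
merge 5/13 + 8/13 → 1
L = 7/39 + 10/39 + 14/39 + 5/13 + 8/13 + 1 = 109/39 ≈ 2.795 bits/symbol.

2.795 bits/symbol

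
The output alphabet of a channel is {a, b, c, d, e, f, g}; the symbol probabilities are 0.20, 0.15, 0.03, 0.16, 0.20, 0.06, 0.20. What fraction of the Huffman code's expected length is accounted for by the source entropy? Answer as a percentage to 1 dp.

97.5%

Entropy H = −Σ p log₂ p ≈ 2.6220 bits.
Huffman merges: 3/100+3/50→9/100; 9/100+3/20→6/25; 4/25+1/5→9/25; 1/5+1/5→2/5; 6/25+9/25→3/5; 2/5+3/5→1. L = 269/100 ≈ 2.6900.
Efficiency = H/L = 2.6220/2.6900 = 97.5%.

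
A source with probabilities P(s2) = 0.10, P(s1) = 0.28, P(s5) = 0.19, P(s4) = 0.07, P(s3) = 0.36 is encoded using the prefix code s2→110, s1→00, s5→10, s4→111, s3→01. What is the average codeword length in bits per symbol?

2.17 bits/symbol

L̄ = Σ pᵢ·ℓᵢ = 0.10·3 + 0.28·2 + 0.19·2 + 0.07·3 + 0.36·2 = 2.17 bits/symbol.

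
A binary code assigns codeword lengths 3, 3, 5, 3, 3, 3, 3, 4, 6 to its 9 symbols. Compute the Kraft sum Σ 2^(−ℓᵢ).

With common denominator 2^6 = 64: Σ 2^(−ℓᵢ) = 8/64 + 8/64 + 2/64 + 8/64 + 8/64 + 8/64 + 8/64 + 4/64 + 1/64 = 55/64 = 0.859375.

0.859375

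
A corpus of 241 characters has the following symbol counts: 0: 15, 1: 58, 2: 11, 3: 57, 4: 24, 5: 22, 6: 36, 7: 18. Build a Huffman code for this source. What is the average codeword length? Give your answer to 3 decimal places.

Probabilities are the counts divided by 241.
Repeatedly combine the two least-probable nodes; the expected code length is the sum of the merged weights.
merge 11/241 + 15/241 → 26/241
merge 18/241 + 22/241 → 40/241
merge 24/241 + 26/241 → 50/241
merge 36/241 + 40/241 → 76/241
merge 50/241 + 57/241 → 107/241
merge 58/241 + 76/241 → 134/241
merge 107/241 + 134/241 → 1
L = 26/241 + 40/241 + 50/241 + 76/241 + 107/241 + 134/241 + 1 = 674/241 ≈ 2.797 bits/symbol.

2.797 bits/symbol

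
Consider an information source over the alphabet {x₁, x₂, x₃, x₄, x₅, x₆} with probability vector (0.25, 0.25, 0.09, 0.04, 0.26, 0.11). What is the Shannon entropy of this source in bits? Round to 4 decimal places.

2.3540 bits

H = −Σ pᵢ log₂ pᵢ.
−0.25·log₂(0.25) = 0.5000
−0.25·log₂(0.25) = 0.5000
−0.09·log₂(0.09) = 0.3127
−0.04·log₂(0.04) = 0.1858
−0.26·log₂(0.26) = 0.5053
−0.11·log₂(0.11) = 0.3503
Sum ≈ 2.3540 → 2.3540 bits.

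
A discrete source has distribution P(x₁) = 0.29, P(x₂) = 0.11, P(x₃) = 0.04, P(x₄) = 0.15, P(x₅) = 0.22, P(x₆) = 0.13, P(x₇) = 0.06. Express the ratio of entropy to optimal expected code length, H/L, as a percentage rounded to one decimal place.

Entropy H = −Σ p log₂ p ≈ 2.5712 bits.
Huffman merges: 1/25+3/50→1/10; 1/10+11/100→21/100; 13/100+3/20→7/25; 21/100+11/50→43/100; 7/25+29/100→57/100; 43/100+57/100→1. L = 259/100 ≈ 2.5900.
Efficiency = H/L = 2.5712/2.5900 = 99.3%.

99.3%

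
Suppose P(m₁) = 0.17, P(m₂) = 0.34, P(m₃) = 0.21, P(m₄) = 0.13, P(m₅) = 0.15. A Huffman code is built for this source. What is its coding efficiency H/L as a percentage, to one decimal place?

97.8%

Entropy H = −Σ p log₂ p ≈ 2.2298 bits.
Huffman merges: 13/100+3/20→7/25; 17/100+21/100→19/50; 7/25+17/50→31/50; 19/50+31/50→1. L = 57/25 ≈ 2.2800.
Efficiency = H/L = 2.2298/2.2800 = 97.8%.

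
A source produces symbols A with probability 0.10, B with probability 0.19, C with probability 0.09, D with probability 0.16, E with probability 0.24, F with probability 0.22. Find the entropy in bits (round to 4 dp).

2.4978 bits

H = −Σ pᵢ log₂ pᵢ.
−0.10·log₂(0.10) = 0.3322
−0.19·log₂(0.19) = 0.4552
−0.09·log₂(0.09) = 0.3127
−0.16·log₂(0.16) = 0.4230
−0.24·log₂(0.24) = 0.4941
−0.22·log₂(0.22) = 0.4806
Sum ≈ 2.4978 → 2.4978 bits.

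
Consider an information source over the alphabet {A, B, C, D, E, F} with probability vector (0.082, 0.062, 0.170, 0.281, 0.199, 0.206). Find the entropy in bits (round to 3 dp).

2.427 bits

H = −Σ pᵢ log₂ pᵢ.
−0.082·log₂(0.082) = 0.2959
−0.062·log₂(0.062) = 0.2487
−0.170·log₂(0.170) = 0.4346
−0.281·log₂(0.281) = 0.5146
−0.199·log₂(0.199) = 0.4635
−0.206·log₂(0.206) = 0.4695
Sum ≈ 2.4268 → 2.427 bits.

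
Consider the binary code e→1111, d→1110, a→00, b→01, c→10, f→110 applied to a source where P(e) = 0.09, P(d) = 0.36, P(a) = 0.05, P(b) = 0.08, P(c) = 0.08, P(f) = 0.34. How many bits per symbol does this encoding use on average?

L̄ = Σ pᵢ·ℓᵢ = 0.09·4 + 0.36·4 + 0.05·2 + 0.08·2 + 0.08·2 + 0.34·3 = 3.24 bits/symbol.

3.24 bits/symbol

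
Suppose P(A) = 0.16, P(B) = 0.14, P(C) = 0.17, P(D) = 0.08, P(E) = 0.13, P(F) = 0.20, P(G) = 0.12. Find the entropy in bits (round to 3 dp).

2.760 bits

H = −Σ pᵢ log₂ pᵢ.
−0.16·log₂(0.16) = 0.4230
−0.14·log₂(0.14) = 0.3971
−0.17·log₂(0.17) = 0.4346
−0.08·log₂(0.08) = 0.2915
−0.13·log₂(0.13) = 0.3826
−0.20·log₂(0.20) = 0.4644
−0.12·log₂(0.12) = 0.3671
Sum ≈ 2.7603 → 2.760 bits.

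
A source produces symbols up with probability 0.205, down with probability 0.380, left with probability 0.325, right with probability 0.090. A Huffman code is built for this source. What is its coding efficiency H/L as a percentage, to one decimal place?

Entropy H = −Σ p log₂ p ≈ 1.8388 bits.
Huffman merges: 9/100+41/200→59/200; 59/200+13/40→31/50; 19/50+31/50→1. L = 383/200 ≈ 1.9150.
Efficiency = H/L = 1.8388/1.9150 = 96.0%.

96.0%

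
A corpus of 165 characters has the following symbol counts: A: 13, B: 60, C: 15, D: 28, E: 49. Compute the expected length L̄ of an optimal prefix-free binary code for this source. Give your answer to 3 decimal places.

Probabilities are the counts divided by 165.
Repeatedly combine the two least-probable nodes; the expected code length is the sum of the merged weights.
merge 13/165 + 1/11 → 28/165
merge 28/165 + 28/165 → 56/165
merge 49/165 + 56/165 → 7/11
merge 4/11 + 7/11 → 1
L = 28/165 + 56/165 + 7/11 + 1 = 118/55 ≈ 2.145 bits/symbol.

2.145 bits/symbol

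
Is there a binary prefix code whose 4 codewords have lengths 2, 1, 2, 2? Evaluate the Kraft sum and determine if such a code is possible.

With common denominator 2^2 = 4: Σ 2^(−ℓᵢ) = 1/4 + 2/4 + 1/4 + 1/4 = 5/4 = 1.25.
Kraft's inequality requires Σ ≤ 1; here Σ = 1.25 > 1, so no such prefix code exists.

1.25; no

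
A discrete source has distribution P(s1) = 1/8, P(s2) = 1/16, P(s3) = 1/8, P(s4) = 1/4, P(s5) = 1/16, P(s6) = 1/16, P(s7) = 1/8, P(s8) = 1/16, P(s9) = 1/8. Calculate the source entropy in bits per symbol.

3 bits

Each probability is a power of 1/2, so log₂(1/p) is an integer.
H = Σ p·log₂(1/p) = 1/8·3 + 1/16·4 + 1/8·3 + 1/4·2 + 1/16·4 + 1/16·4 + 1/8·3 + 1/16·4 + 1/8·3 = 3 bits.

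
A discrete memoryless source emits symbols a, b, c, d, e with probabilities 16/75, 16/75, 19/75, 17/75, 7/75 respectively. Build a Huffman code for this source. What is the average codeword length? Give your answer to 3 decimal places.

Repeatedly combine the two least-probable nodes; the expected code length is the sum of the merged weights.
merge 7/75 + 16/75 → 23/75
merge 16/75 + 17/75 → 11/25
merge 19/75 + 23/75 → 14/25
merge 11/25 + 14/25 → 1
L = 23/75 + 11/25 + 14/25 + 1 = 173/75 ≈ 2.307 bits/symbol.

2.307 bits/symbol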